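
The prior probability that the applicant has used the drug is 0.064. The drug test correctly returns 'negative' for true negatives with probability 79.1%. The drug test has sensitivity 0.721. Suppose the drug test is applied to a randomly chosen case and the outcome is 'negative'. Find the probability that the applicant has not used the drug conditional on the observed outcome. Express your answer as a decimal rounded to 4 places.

Let H be the event that the applicant has used the drug. P(H) = 0.064, so P(¬H) = 0.936. With E the 'negative' result, P(E|H) = 0.279 and P(E|¬H) = 0.791.
P(E) = 0.279·0.064 + 0.791·0.936 = 0.017856 + 0.74038 = 0.75823.
By Bayes' theorem, P(H|E) = 0.017856 / 0.75823 = 0.0235. Hence P(¬H|E) = 1 − 0.0235 = 0.9765.

P(¬H | E) ≈ 0.9765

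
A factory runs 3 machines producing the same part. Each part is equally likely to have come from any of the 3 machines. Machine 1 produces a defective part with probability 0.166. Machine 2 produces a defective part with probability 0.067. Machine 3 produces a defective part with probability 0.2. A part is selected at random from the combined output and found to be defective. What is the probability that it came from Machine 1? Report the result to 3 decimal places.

Tabulate prior·likelihood by source: [1] prior 0.333333, lik 0.166, product 0.05533; [2] prior 0.333333, lik 0.067, product 0.02233; [3] prior 0.333333, lik 0.2, product 0.06667.
Normalizing constant = 0.14433; the posterior for Machine 1 is its product over the sum, 0.05533/0.14433 = 0.383.

Posterior probability ≈ 0.383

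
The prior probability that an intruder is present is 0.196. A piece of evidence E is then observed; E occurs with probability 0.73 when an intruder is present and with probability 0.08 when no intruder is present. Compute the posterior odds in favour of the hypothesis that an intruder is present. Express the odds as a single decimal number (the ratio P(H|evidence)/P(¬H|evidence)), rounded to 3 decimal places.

Posterior odds ≈ 2.225

Prior odds = 0.196/(1−0.196) = 0.24378.
Likelihood ratio for E = 0.73/0.08 = 9.1250.
Posterior odds = prior odds × LR = 2.2245.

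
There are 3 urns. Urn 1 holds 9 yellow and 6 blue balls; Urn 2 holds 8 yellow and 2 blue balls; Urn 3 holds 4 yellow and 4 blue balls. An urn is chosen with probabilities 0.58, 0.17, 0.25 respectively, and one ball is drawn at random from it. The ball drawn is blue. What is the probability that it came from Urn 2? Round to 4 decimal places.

Posterior probability ≈ 0.0870

P(blue|Urn 1) = 0.4; P(blue|Urn 2) = 0.2; P(blue|Urn 3) = 0.5.
Prior × likelihood for each source: 0.58·0.4=0.2320, 0.17·0.2=0.03400, 0.25·0.5=0.1250. Summing gives P(blue) = 0.39100.
P(Urn 2 | blue) = 0.03400 / 0.39100 = 0.0870.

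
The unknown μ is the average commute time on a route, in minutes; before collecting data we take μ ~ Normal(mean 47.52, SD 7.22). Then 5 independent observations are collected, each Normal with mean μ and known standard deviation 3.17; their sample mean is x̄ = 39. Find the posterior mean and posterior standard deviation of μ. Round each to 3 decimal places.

Posterior mean ≈ 39.316; posterior SD ≈ 1.391

With known σ, the Normal prior is conjugate. Weight on the data is w = (n/σ²)/(n/σ² + 1/τ₀²) = 0.497567/(0.497567+0.0191834) = 0.96288.
Posterior mean = w·x̄ + (1−w)·μ₀ = 0.96288·39 + 0.037123·47.52 = 39.316. Posterior variance = 1/(0.497567+0.0191834) = 1.93517, so SD = 1.391.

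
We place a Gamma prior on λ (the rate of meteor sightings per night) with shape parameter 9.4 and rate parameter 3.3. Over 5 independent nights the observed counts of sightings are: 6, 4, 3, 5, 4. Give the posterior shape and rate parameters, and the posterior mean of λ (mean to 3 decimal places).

The Poisson likelihood adds the total count to the shape and the number of exposure periods to the rate. Here ∑xᵢ = 22 and n = 5, so shape 9.4→31.4 and rate 3.3→8.3.
Posterior mean = shape/rate = 31.4/8.3 = 3.783.

Posterior: Gamma(shape=31.4, rate=8.3); mean ≈ 3.783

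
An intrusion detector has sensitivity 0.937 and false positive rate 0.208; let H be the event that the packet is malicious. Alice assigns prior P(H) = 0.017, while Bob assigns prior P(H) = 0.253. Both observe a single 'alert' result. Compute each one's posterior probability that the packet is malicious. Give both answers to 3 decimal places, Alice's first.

Alice: 0.072; Bob: 0.604

The likelihood ratio for an 'alert' result is 0.937/0.208 = 4.5048.
Alice: prior odds 0.017/0.983 = 0.017294; posterior odds 0.077906; posterior probability 0.072.
Bob: prior odds 0.253/0.747 = 0.33869; posterior odds 1.5257; posterior probability 0.604.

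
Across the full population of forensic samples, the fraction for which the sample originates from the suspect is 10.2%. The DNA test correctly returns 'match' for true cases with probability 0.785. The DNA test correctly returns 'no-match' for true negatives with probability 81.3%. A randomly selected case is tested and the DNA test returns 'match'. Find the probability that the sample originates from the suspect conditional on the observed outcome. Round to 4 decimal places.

Write H for 'the sample originates from the suspect'. Prior odds H:¬H = 0.102/0.898 = 0.11359. For the 'match' outcome, the likelihood ratio is 0.785/0.187 = 4.1979.
Posterior odds = 0.11359 × 4.1979 = 0.47682, so P(H|E) = 0.47682/(1+0.47682) = 0.3229.

P(H | E) ≈ 0.3229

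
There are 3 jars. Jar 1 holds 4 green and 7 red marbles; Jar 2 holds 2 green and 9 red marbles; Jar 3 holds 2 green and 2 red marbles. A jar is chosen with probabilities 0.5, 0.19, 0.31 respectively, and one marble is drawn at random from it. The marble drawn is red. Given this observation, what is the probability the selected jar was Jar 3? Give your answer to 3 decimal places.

Posterior probability ≈ 0.247

Tabulate prior·likelihood by source: [1] prior 0.5, lik 0.6364, product 0.3182; [2] prior 0.19, lik 0.8182, product 0.1555; [3] prior 0.31, lik 0.5, product 0.1550.
Normalizing constant = 0.62864; the posterior for Jar 3 is its product over the sum, 0.1550/0.62864 = 0.247.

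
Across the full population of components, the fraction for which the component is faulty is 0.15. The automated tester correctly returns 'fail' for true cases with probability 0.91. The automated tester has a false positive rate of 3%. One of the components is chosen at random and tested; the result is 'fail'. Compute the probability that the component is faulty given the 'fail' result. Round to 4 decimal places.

P(H | E) ≈ 0.8426

Write H for 'the component is faulty'. Prior odds H:¬H = 0.15/0.85 = 0.17647. For the 'fail' outcome, the likelihood ratio is 0.91/0.03 = 30.333.
Posterior odds = 0.17647 × 30.333 = 5.3529, so P(H|E) = 5.3529/(1+5.3529) = 0.8426.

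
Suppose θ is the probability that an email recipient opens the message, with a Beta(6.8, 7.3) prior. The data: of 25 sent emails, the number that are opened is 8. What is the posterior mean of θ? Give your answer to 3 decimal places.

Posterior mean ≈ 0.379

The binomial likelihood is conjugate to the Beta prior: with 8 successes and 17 failures, the posterior is Beta(6.8+8, 7.3+17) = Beta(14.8, 24.3).
Posterior mean = α/(α+β) = 14.8/39.1 = 0.379.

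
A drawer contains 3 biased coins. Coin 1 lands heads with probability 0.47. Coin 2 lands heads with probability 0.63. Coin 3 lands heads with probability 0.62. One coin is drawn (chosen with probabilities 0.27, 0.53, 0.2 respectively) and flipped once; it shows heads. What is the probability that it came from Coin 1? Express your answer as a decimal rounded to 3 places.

P(heads|C1) = 0.47; P(heads|C2) = 0.63; P(heads|C3) = 0.62.
Prior × likelihood for each source: 0.27·0.47=0.1269, 0.53·0.63=0.3339, 0.2·0.62=0.1240. Summing gives P(heads) = 0.58480.
P(Coin 1 | heads) = 0.1269 / 0.58480 = 0.217.

Posterior probability ≈ 0.217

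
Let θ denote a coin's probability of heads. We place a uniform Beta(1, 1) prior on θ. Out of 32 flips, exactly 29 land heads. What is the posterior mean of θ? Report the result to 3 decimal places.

Observing 29 successes and 3 failures updates Beta(1, 1) by adding the success and failure counts to the two shape parameters: α = 1+29 = 30, β = 1+3 = 4.
Posterior mean = α/(α+β) = 30/34 = 0.882.

Posterior mean ≈ 0.882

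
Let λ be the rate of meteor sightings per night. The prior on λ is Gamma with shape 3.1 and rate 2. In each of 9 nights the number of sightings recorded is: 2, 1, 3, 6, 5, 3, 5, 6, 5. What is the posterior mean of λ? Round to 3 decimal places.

Posterior mean ≈ 3.555

Total count ∑xᵢ = 36 over n = 9 nights.
Gamma is conjugate to the Poisson likelihood: posterior is Gamma(shape = 3.1+36 = 39.1, rate = 2+9 = 11).
Posterior mean = shape/rate = 39.1/11 = 3.555.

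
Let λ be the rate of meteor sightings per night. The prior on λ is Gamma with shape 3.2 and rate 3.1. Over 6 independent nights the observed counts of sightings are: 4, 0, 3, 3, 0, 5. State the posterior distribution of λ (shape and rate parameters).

Total count ∑xᵢ = 15 over n = 6 nights.
Gamma is conjugate to the Poisson likelihood: posterior is Gamma(shape = 3.2+15 = 18.2, rate = 3.1+6 = 9.1).

Posterior: Gamma(shape=18.2, rate=9.1)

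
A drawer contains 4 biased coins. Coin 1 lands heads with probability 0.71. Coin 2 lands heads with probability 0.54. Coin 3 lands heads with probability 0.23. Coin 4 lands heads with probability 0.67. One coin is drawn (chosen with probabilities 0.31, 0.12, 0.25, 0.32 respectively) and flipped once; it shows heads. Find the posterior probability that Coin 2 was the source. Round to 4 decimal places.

Posterior probability ≈ 0.1164

Tabulate prior·likelihood by source: [1] prior 0.31, lik 0.71, product 0.2201; [2] prior 0.12, lik 0.54, product 0.06480; [3] prior 0.25, lik 0.23, product 0.05750; [4] prior 0.32, lik 0.67, product 0.2144.
Normalizing constant = 0.55680; the posterior for Coin 2 is its product over the sum, 0.06480/0.55680 = 0.1164.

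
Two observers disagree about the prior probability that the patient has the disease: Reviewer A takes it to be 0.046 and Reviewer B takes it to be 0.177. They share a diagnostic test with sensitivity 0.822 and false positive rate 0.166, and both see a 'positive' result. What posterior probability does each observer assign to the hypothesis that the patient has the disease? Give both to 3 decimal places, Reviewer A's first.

Reviewer A: 0.193; Reviewer B: 0.516

The likelihood ratio for a 'positive' result is 0.822/0.166 = 4.9518.
Reviewer A: prior odds 0.046/0.954 = 0.048218; posterior odds 0.23877; posterior probability 0.193.
Reviewer B: prior odds 0.177/0.823 = 0.21507; posterior odds 1.0650; posterior probability 0.516.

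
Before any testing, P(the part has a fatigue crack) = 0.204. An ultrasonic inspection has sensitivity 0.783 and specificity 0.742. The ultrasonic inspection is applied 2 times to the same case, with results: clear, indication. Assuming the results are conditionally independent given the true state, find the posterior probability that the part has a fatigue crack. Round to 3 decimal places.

With H the event that the part has a fatigue crack, the joint likelihood of the observed sequence is P(data|H) = 0.217·0.783 = 0.16991 and P(data|¬H) = 0.742·0.258 = 0.19144.
Bayes: P(H|data) = 0.204·0.16991 / (0.204·0.16991 + 0.796·0.19144) = 0.034662/0.18704 = 0.1853.

Posterior P(H) ≈ 0.185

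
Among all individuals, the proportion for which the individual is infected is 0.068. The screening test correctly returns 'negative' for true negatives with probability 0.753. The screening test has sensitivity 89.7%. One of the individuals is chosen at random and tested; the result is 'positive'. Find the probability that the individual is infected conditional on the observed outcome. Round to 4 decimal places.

P(H | E) ≈ 0.2095

Write H for 'the individual is infected'. Prior odds H:¬H = 0.068/0.932 = 0.072961. For the 'positive' outcome, the likelihood ratio is 0.897/0.247 = 3.6316.
Posterior odds = 0.072961 × 3.6316 = 0.26496, so P(H|E) = 0.26496/(1+0.26496) = 0.2095.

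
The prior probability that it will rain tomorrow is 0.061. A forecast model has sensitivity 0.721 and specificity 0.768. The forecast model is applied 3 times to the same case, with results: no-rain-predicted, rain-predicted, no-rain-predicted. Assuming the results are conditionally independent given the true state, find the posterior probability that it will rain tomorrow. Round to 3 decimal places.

Posterior P(H) ≈ 0.026

Let H be the event that it will rain tomorrow; start with P(H) = 0.061. P('rain-predicted'|H) = 0.721, P('rain-predicted'|¬H) = 0.232.
Update on result 1 ('no-rain-predicted'): P(H) ← 0.279·0.0610 / (0.279·0.0610 + 0.768·0.9390) = 0.017019/0.73817 = 0.0231.
Update on result 2 ('rain-predicted'): P(H) ← 0.721·0.0231 / (0.721·0.0231 + 0.232·0.9769) = 0.016623/0.24327 = 0.0683.
Update on result 3 ('no-rain-predicted'): P(H) ← 0.279·0.0683 / (0.279·0.0683 + 0.768·0.9317) = 0.019064/0.73459 = 0.0260.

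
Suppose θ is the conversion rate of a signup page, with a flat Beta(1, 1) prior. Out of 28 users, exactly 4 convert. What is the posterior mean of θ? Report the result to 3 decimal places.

Posterior mean ≈ 0.167

Observing 4 successes and 24 failures updates Beta(1, 1) by adding the success and failure counts to the two shape parameters: α = 1+4 = 5, β = 1+24 = 25.
E[θ | data] = 5/(5+25) = 0.167.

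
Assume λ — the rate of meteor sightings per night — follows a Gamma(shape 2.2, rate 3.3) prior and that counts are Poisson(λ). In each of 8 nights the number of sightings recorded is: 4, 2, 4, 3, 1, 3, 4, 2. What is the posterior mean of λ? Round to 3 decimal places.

Posterior mean ≈ 2.230

The Poisson likelihood adds the total count to the shape and the number of exposure periods to the rate. Here ∑xᵢ = 23 and n = 8, so shape 2.2→25.2 and rate 3.3→11.3.
E[λ | data] = 25.2/11.3 = 2.230.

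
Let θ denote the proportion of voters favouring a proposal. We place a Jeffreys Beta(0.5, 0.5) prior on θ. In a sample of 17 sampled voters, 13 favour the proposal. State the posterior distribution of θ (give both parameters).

Posterior: Beta(13.5, 4.5)

Observing 13 successes and 4 failures updates Beta(0.5, 0.5) by adding the success and failure counts to the two shape parameters: α = 0.5+13 = 13.5, β = 0.5+4 = 4.5.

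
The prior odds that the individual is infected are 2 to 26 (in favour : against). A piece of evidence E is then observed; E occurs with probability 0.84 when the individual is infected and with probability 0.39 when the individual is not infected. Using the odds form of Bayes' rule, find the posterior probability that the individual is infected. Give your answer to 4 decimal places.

Posterior probability ≈ 0.1421

Prior odds = 2/26 = 0.076923. In log-odds, ln(0.076923) = -2.5649.
Add log likelihood ratio: ln(2.1538) = 0.76726.
Posterior log-odds = -1.7977, so posterior odds = exp(-1.7977) = 0.16568. Converting, P(H|E) = 0.16568/1.1657 = 0.1421.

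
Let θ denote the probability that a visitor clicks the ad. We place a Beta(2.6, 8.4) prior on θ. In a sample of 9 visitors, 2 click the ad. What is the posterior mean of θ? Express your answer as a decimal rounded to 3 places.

Posterior mean ≈ 0.230

The binomial likelihood is conjugate to the Beta prior: with 2 successes and 7 failures, the posterior is Beta(2.6+2, 8.4+7) = Beta(4.6, 15.4).
Posterior mean = α/(α+β) = 4.6/20 = 0.230.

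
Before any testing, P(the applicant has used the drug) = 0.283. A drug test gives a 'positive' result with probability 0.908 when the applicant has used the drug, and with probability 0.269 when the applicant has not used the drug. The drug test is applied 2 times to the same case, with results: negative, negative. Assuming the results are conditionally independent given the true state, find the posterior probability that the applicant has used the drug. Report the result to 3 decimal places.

Posterior P(H) ≈ 0.006

With H the event that the applicant has used the drug, the joint likelihood of the observed sequence is P(data|H) = 0.092·0.092 = 0.0084640 and P(data|¬H) = 0.731·0.731 = 0.53436.
Bayes: P(H|data) = 0.283·0.0084640 / (0.283·0.0084640 + 0.717·0.53436) = 0.0023953/0.38553 = 0.0062.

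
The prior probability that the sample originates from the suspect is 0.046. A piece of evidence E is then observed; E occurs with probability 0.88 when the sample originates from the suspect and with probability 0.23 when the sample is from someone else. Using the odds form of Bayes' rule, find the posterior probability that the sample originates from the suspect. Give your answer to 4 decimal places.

Posterior probability ≈ 0.1558

Prior odds = 0.046/(1−0.046) = 0.048218.
Likelihood ratio for E = 0.88/0.23 = 3.8261.
Posterior odds = prior odds × LR = 0.18449.
Posterior probability = odds/(1+odds) = 0.18449/1.1845 = 0.1558.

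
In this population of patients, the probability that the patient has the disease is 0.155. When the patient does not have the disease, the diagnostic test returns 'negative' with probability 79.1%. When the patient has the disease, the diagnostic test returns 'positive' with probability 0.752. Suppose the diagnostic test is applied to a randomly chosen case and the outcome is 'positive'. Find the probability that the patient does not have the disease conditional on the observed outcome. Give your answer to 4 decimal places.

P(¬H | E) ≈ 0.6024

Let H be the event that the patient has the disease. P(H) = 0.155, so P(¬H) = 0.845. With E the 'positive' result, P(E|H) = 0.752 and P(E|¬H) = 0.209.
P(E) = 0.752·0.155 + 0.209·0.845 = 0.11656 + 0.17660 = 0.29317.
By Bayes' theorem, P(H|E) = 0.11656 / 0.29317 = 0.3976. Hence P(¬H|E) = 1 − 0.3976 = 0.6024.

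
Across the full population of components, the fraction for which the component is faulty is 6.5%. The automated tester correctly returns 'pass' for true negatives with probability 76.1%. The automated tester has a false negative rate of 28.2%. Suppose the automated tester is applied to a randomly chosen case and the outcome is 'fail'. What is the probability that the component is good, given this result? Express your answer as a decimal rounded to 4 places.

P(¬H | E) ≈ 0.8272

Write H for 'the component is faulty'. Prior odds H:¬H = 0.065/0.935 = 0.069519. For the 'fail' outcome, the likelihood ratio is 0.718/0.239 = 3.0042.
Posterior odds = 0.069519 × 3.0042 = 0.20885, so P(H|E) = 0.20885/(1+0.20885) = 0.1728. Then P(¬H|E) = 1 − 0.1728 = 0.8272.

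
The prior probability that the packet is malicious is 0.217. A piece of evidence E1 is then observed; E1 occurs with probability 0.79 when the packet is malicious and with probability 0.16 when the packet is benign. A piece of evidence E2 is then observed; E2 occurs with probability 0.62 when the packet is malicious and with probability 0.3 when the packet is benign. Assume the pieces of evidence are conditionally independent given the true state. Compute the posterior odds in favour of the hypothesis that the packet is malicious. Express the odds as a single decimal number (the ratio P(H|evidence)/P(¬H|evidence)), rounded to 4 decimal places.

Posterior odds ≈ 2.8280

Prior odds = 0.217/(1−0.217) = 0.27714. In log-odds, ln(0.27714) = -1.2832.
Add log likelihood ratios: ln(4.9375) + ln(2.0667) = 2.3228.
Posterior log-odds = 1.0396, so posterior odds = exp(1.0396) = 2.8280.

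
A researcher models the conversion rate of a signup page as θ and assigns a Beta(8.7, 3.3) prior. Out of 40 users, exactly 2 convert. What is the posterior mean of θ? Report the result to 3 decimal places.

Posterior mean ≈ 0.206

Observing 2 successes and 38 failures updates Beta(8.7, 3.3) by adding the success and failure counts to the two shape parameters: α = 8.7+2 = 10.7, β = 3.3+38 = 41.3.
E[θ | data] = 10.7/(10.7+41.3) = 0.206.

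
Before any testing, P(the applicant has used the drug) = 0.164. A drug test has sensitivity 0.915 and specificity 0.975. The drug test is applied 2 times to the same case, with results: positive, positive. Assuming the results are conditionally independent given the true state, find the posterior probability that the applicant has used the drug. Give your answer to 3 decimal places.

Posterior P(H) ≈ 0.996

With H the event that the applicant has used the drug, the joint likelihood of the observed sequence is P(data|H) = 0.915·0.915 = 0.83723 and P(data|¬H) = 0.025·0.025 = 0.00062500.
Bayes: P(H|data) = 0.164·0.83723 / (0.164·0.83723 + 0.836·0.00062500) = 0.13730/0.13783 = 0.9962.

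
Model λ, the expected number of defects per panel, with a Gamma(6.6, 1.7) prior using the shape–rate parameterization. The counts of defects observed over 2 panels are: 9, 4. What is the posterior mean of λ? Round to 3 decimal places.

Total count ∑xᵢ = 13 over n = 2 panels.
Gamma is conjugate to the Poisson likelihood: posterior is Gamma(shape = 6.6+13 = 19.6, rate = 1.7+2 = 3.7).
E[λ | data] = 19.6/3.7 = 5.297.

Posterior mean ≈ 5.297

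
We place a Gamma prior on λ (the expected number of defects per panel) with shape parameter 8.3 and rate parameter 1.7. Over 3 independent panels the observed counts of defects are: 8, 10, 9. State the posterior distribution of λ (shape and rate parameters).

Posterior: Gamma(shape=35.3, rate=4.7)

Total count ∑xᵢ = 27 over n = 3 panels.
Gamma is conjugate to the Poisson likelihood: posterior is Gamma(shape = 8.3+27 = 35.3, rate = 1.7+3 = 4.7).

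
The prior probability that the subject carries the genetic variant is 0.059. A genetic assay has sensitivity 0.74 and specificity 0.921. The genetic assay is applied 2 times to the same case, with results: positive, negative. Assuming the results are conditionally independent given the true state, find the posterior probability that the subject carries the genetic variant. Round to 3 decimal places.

Posterior P(H) ≈ 0.142

Let H be the event that the subject carries the genetic variant; start with P(H) = 0.059. P('positive'|H) = 0.74, P('positive'|¬H) = 0.079.
Update on result 1 ('positive'): P(H) ← 0.74·0.0590 / (0.74·0.0590 + 0.079·0.9410) = 0.043660/0.11800 = 0.3700.
Update on result 2 ('negative'): P(H) ← 0.26·0.3700 / (0.26·0.3700 + 0.921·0.6300) = 0.096201/0.67643 = 0.1422.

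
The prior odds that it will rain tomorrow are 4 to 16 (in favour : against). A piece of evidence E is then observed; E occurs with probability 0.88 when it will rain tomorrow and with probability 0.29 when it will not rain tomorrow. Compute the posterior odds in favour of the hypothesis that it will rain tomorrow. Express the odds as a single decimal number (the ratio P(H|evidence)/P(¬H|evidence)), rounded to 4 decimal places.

Posterior odds ≈ 0.7586

Prior odds = 4/16 = 0.25000.
Likelihood ratio for E = 0.88/0.29 = 3.0345.
Posterior odds = prior odds × LR = 0.75862.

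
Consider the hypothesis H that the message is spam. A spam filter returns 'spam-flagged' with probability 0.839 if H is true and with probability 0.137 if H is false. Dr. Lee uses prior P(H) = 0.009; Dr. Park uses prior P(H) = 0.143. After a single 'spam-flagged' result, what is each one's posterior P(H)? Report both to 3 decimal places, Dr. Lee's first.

Dr. Lee: 0.053; Dr. Park: 0.505

The likelihood ratio for a 'spam-flagged' result is 0.839/0.137 = 6.1241.
Dr. Lee: prior odds 0.009/0.991 = 0.0090817; posterior odds 0.055617; posterior probability 0.053.
Dr. Park: prior odds 0.143/0.857 = 0.16686; posterior odds 1.0219; posterior probability 0.505.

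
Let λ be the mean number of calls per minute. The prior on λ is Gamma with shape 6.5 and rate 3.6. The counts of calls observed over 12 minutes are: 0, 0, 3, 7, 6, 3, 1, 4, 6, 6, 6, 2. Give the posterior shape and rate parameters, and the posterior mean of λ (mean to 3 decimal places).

The Poisson likelihood adds the total count to the shape and the number of exposure periods to the rate. Here ∑xᵢ = 44 and n = 12, so shape 6.5→50.5 and rate 3.6→15.6.
Posterior mean = shape/rate = 50.5/15.6 = 3.237.

Posterior: Gamma(shape=50.5, rate=15.6); mean ≈ 3.237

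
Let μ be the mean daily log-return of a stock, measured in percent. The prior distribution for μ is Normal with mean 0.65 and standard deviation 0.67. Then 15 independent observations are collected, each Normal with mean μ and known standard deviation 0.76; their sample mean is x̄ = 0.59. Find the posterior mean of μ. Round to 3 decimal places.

With known σ, the Normal prior is conjugate. Weight on the data is w = (n/σ²)/(n/σ² + 1/τ₀²) = 25.9695/(25.9695+2.22767) = 0.92100.
Posterior mean = w·x̄ + (1−w)·μ₀ = 0.92100·0.59 + 0.079003·0.65 = 0.595.

Posterior mean ≈ 0.595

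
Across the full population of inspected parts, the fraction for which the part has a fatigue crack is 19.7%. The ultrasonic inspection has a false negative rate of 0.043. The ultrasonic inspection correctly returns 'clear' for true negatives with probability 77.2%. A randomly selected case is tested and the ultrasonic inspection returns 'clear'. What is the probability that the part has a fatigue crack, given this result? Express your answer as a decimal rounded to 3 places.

P(H | E) ≈ 0.013

Write H for 'the part has a fatigue crack'. Prior odds H:¬H = 0.197/0.803 = 0.24533. For the 'clear' outcome, the likelihood ratio is 0.043/0.772 = 0.055699.
Posterior odds = 0.24533 × 0.055699 = 0.013665, so P(H|E) = 0.013665/(1+0.013665) = 0.013.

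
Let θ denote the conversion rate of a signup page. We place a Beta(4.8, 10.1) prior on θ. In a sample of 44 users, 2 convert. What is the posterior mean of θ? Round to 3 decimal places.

The binomial likelihood is conjugate to the Beta prior: with 2 successes and 42 failures, the posterior is Beta(4.8+2, 10.1+42) = Beta(6.8, 52.1).
E[θ | data] = 6.8/(6.8+52.1) = 0.115.

Posterior mean ≈ 0.115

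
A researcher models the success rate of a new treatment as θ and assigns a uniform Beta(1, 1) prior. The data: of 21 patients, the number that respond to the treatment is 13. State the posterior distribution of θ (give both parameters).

The binomial likelihood is conjugate to the Beta prior: with 13 successes and 8 failures, the posterior is Beta(1+13, 1+8) = Beta(14, 9).

Posterior: Beta(14, 9)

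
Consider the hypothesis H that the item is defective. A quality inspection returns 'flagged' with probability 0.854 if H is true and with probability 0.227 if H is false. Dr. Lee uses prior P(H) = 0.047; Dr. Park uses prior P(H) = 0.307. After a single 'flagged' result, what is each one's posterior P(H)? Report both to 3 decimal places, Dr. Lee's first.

The likelihood ratio for a 'flagged' result is 0.854/0.227 = 3.7621.
Dr. Lee: prior odds 0.047/0.953 = 0.049318; posterior odds 0.18554; posterior probability 0.157.
Dr. Park: prior odds 0.307/0.693 = 0.44300; posterior odds 1.6666; posterior probability 0.625.

Dr. Lee: 0.157; Dr. Park: 0.625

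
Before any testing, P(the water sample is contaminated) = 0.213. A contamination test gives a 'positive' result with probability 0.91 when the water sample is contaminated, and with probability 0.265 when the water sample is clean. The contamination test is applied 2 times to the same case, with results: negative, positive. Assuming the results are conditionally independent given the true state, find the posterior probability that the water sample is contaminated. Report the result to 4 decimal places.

Posterior P(H) ≈ 0.1022

With H the event that the water sample is contaminated, the joint likelihood of the observed sequence is P(data|H) = 0.09·0.91 = 0.081900 and P(data|¬H) = 0.735·0.265 = 0.19478.
Bayes: P(H|data) = 0.213·0.081900 / (0.213·0.081900 + 0.787·0.19478) = 0.017445/0.17073 = 0.1022.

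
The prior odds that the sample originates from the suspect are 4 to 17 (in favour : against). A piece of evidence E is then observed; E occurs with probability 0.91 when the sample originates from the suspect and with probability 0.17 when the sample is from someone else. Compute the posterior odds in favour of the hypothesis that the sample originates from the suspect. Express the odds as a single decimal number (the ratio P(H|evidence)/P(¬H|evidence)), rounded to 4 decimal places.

Posterior odds ≈ 1.2595

Prior odds = 4/17 = 0.23529. In log-odds, ln(0.23529) = -1.4469.
Add log likelihood ratio: ln(5.3529) = 1.6776.
Posterior log-odds = 0.23073, so posterior odds = exp(0.23073) = 1.2595.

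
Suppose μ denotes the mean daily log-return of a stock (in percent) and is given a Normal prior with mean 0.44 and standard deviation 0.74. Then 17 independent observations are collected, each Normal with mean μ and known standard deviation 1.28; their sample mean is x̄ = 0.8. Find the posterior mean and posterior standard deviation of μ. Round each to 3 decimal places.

Prior precision 1/τ₀² = 1/0.74² = 1.82615; data precision n/σ² = 17/1.28² = 10.3760.
Posterior precision = 1.82615 + 10.3760 = 12.2021, giving posterior SD = 1/√12.2021 = 0.286.
Posterior mean = (1.82615·0.44 + 10.3760·0.8) / 12.2021 = 0.746.

Posterior mean ≈ 0.746; posterior SD ≈ 0.286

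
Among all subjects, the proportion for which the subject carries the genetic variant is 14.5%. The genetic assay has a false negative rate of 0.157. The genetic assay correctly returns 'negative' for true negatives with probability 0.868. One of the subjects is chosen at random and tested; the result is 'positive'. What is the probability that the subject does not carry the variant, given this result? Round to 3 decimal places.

Write H for 'the subject carries the genetic variant'. Prior odds H:¬H = 0.145/0.855 = 0.16959. For the 'positive' outcome, the likelihood ratio is 0.843/0.132 = 6.3864.
Posterior odds = 0.16959 × 6.3864 = 1.0831, so P(H|E) = 1.0831/(1+1.0831) = 0.520. Then P(¬H|E) = 1 − 0.520 = 0.480.

P(¬H | E) ≈ 0.480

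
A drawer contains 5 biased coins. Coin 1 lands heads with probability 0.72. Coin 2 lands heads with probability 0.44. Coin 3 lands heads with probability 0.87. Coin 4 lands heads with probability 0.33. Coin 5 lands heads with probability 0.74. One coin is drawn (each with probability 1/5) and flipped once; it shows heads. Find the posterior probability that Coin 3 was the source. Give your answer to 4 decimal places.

P(heads|C1) = 0.72; P(heads|C2) = 0.44; P(heads|C3) = 0.87; P(heads|C4) = 0.33; P(heads|C5) = 0.74.
Prior × likelihood for each source: 0.2·0.72=0.1440, 0.2·0.44=0.08800, 0.2·0.87=0.1740, 0.2·0.33=0.06600, 0.2·0.74=0.1480. Summing gives P(heads) = 0.62000.
P(Coin 3 | heads) = 0.1740 / 0.62000 = 0.2806.

Posterior probability ≈ 0.2806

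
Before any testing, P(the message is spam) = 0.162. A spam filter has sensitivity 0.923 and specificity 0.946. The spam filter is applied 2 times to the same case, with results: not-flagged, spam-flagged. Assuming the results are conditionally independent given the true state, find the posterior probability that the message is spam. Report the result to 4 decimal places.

Let H be the event that the message is spam; start with P(H) = 0.162. P('spam-flagged'|H) = 0.923, P('spam-flagged'|¬H) = 0.054.
Update on result 1 ('not-flagged'): P(H) ← 0.077·0.1620 / (0.077·0.1620 + 0.946·0.8380) = 0.012474/0.80522 = 0.0155.
Update on result 2 ('spam-flagged'): P(H) ← 0.923·0.0155 / (0.923·0.0155 + 0.054·0.9845) = 0.014299/0.067462 = 0.2119.

Posterior P(H) ≈ 0.2119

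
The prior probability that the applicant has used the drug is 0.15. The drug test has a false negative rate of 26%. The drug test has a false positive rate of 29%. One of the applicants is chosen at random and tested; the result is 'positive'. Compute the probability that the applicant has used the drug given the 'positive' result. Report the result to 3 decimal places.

P(H | E) ≈ 0.310

Write H for 'the applicant has used the drug'. Prior odds H:¬H = 0.15/0.85 = 0.17647. For the 'positive' outcome, the likelihood ratio is 0.74/0.29 = 2.5517.
Posterior odds = 0.17647 × 2.5517 = 0.45030, so P(H|E) = 0.45030/(1+0.45030) = 0.310.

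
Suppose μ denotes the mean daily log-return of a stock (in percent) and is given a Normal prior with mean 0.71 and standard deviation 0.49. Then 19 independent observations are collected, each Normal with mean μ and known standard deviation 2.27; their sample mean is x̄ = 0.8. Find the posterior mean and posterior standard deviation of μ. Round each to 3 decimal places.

Prior precision 1/τ₀² = 1/0.49² = 4.16493; data precision n/σ² = 19/2.27² = 3.68724.
Posterior precision = 4.16493 + 3.68724 = 7.85218, giving posterior SD = 1/√7.85218 = 0.357.
Posterior mean = (4.16493·0.71 + 3.68724·0.8) / 7.85218 = 0.752.

Posterior mean ≈ 0.752; posterior SD ≈ 0.357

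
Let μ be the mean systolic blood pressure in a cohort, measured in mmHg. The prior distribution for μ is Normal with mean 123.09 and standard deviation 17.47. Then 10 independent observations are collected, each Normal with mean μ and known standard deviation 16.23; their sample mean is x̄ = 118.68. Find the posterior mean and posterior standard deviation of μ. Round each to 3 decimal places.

Posterior mean ≈ 119.030; posterior SD ≈ 4.924

With known σ, the Normal prior is conjugate. Weight on the data is w = (n/σ²)/(n/σ² + 1/τ₀²) = 0.0379632/(0.0379632+0.00327653) = 0.92055.
Posterior mean = w·x̄ + (1−w)·μ₀ = 0.92055·118.68 + 0.079451·123.09 = 119.030. Posterior variance = 1/(0.0379632+0.00327653) = 24.2485, so SD = 4.924.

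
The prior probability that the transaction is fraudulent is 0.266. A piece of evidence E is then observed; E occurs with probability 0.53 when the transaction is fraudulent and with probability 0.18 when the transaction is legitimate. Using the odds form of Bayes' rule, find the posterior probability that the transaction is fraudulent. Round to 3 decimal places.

Prior odds = 0.266/(1−0.266) = 0.36240. In log-odds, ln(0.36240) = -1.0150.
Add log likelihood ratio: ln(2.9444) = 1.0799.
Posterior log-odds = 0.064907, so posterior odds = exp(0.064907) = 1.0671. Converting, P(H|E) = 1.0671/2.0671 = 0.516.

Posterior probability ≈ 0.516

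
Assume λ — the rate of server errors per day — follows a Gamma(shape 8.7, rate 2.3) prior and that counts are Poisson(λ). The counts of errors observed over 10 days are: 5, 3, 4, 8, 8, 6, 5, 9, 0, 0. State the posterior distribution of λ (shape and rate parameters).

Posterior: Gamma(shape=56.7, rate=12.3)

The Poisson likelihood adds the total count to the shape and the number of exposure periods to the rate. Here ∑xᵢ = 48 and n = 10, so shape 8.7→56.7 and rate 2.3→12.3.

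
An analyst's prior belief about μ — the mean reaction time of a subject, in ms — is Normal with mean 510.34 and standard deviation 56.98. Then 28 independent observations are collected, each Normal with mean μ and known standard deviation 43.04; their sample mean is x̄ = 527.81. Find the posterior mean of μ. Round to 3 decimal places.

Prior precision 1/τ₀² = 1/56.98² = 0.00030800; data precision n/σ² = 28/43.04² = 0.0151152.
Posterior precision = 0.00030800 + 0.0151152 = 0.0154232.
Posterior mean = (0.00030800·510.34 + 0.0151152·527.81) / 0.0154232 = 527.461.

Posterior mean ≈ 527.461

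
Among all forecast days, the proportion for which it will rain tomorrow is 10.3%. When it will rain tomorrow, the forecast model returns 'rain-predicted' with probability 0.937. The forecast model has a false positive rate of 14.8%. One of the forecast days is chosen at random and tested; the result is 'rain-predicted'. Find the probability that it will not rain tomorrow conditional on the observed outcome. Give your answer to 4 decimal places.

P(¬H | E) ≈ 0.5790

Let H be the event that it will rain tomorrow. P(H) = 0.103, so P(¬H) = 0.897. With E the 'rain-predicted' result, P(E|H) = 0.937 and P(E|¬H) = 0.148.
P(E) = 0.937·0.103 + 0.148·0.897 = 0.096511 + 0.13276 = 0.22927.
By Bayes' theorem, P(H|E) = 0.096511 / 0.22927 = 0.4210. Hence P(¬H|E) = 1 − 0.4210 = 0.5790.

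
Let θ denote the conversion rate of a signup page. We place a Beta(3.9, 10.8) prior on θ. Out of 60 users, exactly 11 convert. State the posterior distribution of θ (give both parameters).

Observing 11 successes and 49 failures updates Beta(3.9, 10.8) by adding the success and failure counts to the two shape parameters: α = 3.9+11 = 14.9, β = 10.8+49 = 59.8.

Posterior: Beta(14.9, 59.8)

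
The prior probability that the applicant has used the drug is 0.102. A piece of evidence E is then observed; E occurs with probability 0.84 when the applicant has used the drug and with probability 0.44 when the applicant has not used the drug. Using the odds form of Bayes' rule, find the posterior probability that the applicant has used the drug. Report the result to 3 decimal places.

Prior odds = 0.102/(1−0.102) = 0.11359. In log-odds, ln(0.11359) = -2.1752.
Add log likelihood ratio: ln(1.9091) = 0.64663.
Posterior log-odds = -1.5286, so posterior odds = exp(-1.5286) = 0.21685. Converting, P(H|E) = 0.21685/1.2168 = 0.178.

Posterior probability ≈ 0.178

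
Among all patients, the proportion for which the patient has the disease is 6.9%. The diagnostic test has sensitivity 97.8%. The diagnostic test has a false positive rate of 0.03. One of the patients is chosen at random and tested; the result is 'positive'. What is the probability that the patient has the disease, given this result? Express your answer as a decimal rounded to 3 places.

P(H | E) ≈ 0.707

Let H be the event that the patient has the disease. P(H) = 0.069, so P(¬H) = 0.931. With E the 'positive' result, P(E|H) = 0.978 and P(E|¬H) = 0.03.
P(E) = 0.978·0.069 + 0.03·0.931 = 0.067482 + 0.027930 = 0.095412.
By Bayes' theorem, P(H|E) = 0.067482 / 0.095412 = 0.707.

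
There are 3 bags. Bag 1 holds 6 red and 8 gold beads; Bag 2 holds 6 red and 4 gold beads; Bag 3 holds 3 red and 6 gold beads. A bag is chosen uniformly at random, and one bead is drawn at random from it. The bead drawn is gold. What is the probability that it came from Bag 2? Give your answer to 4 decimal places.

Posterior probability ≈ 0.2442

P(gold|Bag 1) = 0.5714; P(gold|Bag 2) = 0.4; P(gold|Bag 3) = 0.6667.
Prior × likelihood for each source: 0.333333·0.5714=0.1905, 0.333333·0.4=0.1333, 0.333333·0.6667=0.2222. Summing gives P(gold) = 0.54603.
P(Bag 2 | gold) = 0.1333 / 0.54603 = 0.2442.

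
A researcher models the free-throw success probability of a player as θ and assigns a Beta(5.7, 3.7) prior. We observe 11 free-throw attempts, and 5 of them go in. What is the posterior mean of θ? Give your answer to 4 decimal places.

Observing 5 successes and 6 failures updates Beta(5.7, 3.7) by adding the success and failure counts to the two shape parameters: α = 5.7+5 = 10.7, β = 3.7+6 = 9.7.
E[θ | data] = 10.7/(10.7+9.7) = 0.5245.

Posterior mean ≈ 0.5245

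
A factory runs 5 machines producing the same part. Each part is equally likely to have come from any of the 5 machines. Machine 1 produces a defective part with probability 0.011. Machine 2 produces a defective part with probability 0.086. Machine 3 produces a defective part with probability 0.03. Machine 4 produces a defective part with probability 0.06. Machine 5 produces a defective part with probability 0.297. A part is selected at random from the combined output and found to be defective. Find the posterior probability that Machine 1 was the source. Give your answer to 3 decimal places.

Posterior probability ≈ 0.023

P(defective|M1) = 0.011; P(defective|M2) = 0.086; P(defective|M3) = 0.03; P(defective|M4) = 0.06; P(defective|M5) = 0.297.
Prior × likelihood for each source: 0.2·0.011=0.002200, 0.2·0.086=0.01720, 0.2·0.03=0.006000, 0.2·0.06=0.01200, 0.2·0.297=0.05940. Summing gives P(defective) = 0.096800.
P(Machine 1 | defective) = 0.002200 / 0.096800 = 0.023.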